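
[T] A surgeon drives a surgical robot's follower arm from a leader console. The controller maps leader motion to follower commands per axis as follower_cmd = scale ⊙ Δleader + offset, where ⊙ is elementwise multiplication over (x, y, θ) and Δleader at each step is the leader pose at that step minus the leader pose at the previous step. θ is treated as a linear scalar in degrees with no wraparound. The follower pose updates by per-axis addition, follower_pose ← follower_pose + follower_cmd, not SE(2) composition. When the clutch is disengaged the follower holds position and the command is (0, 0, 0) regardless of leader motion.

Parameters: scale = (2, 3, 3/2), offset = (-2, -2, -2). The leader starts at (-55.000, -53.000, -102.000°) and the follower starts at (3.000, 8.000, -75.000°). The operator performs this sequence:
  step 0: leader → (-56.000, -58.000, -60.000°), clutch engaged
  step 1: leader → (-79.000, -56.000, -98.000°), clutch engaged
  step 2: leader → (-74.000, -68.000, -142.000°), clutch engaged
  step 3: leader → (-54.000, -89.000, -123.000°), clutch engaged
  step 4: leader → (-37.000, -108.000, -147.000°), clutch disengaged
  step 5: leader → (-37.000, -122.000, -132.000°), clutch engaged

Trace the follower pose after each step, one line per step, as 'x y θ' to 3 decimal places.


step 0: Δleader=(-1.000, -5.000, 42.000°), engaged; cmd=(-4.000, -17.000, 61.000°) → follower=(-1.000, -9.000, -14.000°)
step 1: Δleader=(-23.000, 2.000, -38.000°), engaged; cmd=(-48.000, 4.000, -59.000°) → follower=(-49.000, -5.000, -73.000°)
step 2: Δleader=(5.000, -12.000, -44.000°), engaged; cmd=(8.000, -38.000, -68.000°) → follower=(-41.000, -43.000, -141.000°)
step 3: Δleader=(20.000, -21.000, 19.000°), engaged; cmd=(38.000, -65.000, 26.500°) → follower=(-3.000, -108.000, -114.500°)
step 4: Δleader=(17.000, -19.000, -24.000°), disengaged; cmd=(0,0,0) → follower holds at (-3.000, -108.000, -114.500°)
step 5: Δleader=(0.000, -14.000, 15.000°), engaged; cmd=(-2.000, -44.000, 20.500°) → follower=(-5.000, -152.000, -94.000°)

-1.000 -9.000 -14.000
-49.000 -5.000 -73.000
-41.000 -43.000 -141.000
-3.000 -108.000 -114.500
-3.000 -108.000 -114.500
-5.000 -152.000 -94.000


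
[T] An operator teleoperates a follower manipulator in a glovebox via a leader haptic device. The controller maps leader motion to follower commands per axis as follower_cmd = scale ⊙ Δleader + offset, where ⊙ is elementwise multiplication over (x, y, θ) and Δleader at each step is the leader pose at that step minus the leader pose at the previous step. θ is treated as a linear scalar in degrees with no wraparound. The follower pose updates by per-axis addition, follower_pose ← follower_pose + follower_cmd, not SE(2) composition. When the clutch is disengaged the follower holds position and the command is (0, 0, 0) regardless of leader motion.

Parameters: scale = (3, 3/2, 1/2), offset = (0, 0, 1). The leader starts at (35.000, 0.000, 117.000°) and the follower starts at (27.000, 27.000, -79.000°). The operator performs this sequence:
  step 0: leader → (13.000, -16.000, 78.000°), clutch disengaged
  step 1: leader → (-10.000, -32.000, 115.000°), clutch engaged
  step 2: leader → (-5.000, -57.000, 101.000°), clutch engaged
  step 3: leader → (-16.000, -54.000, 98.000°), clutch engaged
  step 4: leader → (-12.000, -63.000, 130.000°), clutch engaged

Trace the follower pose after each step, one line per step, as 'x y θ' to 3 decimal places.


step 0: Δleader=(-22.000, -16.000, -39.000°), disengaged; cmd=(0,0,0) → follower holds at (27.000, 27.000, -79.000°)
step 1: Δleader=(-23.000, -16.000, 37.000°), engaged; cmd=(-69.000, -24.000, 19.500°) → follower=(-42.000, 3.000, -59.500°)
step 2: Δleader=(5.000, -25.000, -14.000°), engaged; cmd=(15.000, -37.500, -6.000°) → follower=(-27.000, -34.500, -65.500°)
step 3: Δleader=(-11.000, 3.000, -3.000°), engaged; cmd=(-33.000, 4.500, -0.500°) → follower=(-60.000, -30.000, -66.000°)
step 4: Δleader=(4.000, -9.000, 32.000°), engaged; cmd=(12.000, -13.500, 17.000°) → follower=(-48.000, -43.500, -49.000°)

27.000 27.000 -79.000
-42.000 3.000 -59.500
-27.000 -34.500 -65.500
-60.000 -30.000 -66.000
-48.000 -43.500 -49.000


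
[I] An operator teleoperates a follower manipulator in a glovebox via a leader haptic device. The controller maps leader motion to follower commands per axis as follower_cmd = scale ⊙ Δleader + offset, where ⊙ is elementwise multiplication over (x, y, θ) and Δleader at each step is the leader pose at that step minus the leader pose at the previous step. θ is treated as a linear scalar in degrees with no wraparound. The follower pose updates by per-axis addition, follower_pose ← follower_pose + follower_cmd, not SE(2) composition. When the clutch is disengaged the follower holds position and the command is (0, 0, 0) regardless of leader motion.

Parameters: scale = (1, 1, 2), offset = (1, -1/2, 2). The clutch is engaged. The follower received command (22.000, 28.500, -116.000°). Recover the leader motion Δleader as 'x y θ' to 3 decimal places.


21.000 29.000 -59.000

axis x: (22.000 − 1) / (1) = 21.000
axis y: (28.500 − -1/2) / (1) = 29.000
axis θ: (-116.000 − 2) / (2) = -59.000


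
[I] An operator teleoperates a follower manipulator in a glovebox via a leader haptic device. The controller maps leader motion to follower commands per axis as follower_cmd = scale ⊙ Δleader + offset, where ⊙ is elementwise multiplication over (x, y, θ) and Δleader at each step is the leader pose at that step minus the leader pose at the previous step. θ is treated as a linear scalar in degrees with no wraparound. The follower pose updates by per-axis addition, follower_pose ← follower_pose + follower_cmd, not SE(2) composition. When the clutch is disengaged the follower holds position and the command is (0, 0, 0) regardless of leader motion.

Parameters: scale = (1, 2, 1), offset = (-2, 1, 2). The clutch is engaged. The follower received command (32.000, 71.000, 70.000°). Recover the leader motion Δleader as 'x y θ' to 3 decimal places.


axis x: (32.000 − -2) / (1) = 34.000
axis y: (71.000 − 1) / (2) = 35.000
axis θ: (70.000 − 2) / (1) = 68.000

34.000 35.000 68.000


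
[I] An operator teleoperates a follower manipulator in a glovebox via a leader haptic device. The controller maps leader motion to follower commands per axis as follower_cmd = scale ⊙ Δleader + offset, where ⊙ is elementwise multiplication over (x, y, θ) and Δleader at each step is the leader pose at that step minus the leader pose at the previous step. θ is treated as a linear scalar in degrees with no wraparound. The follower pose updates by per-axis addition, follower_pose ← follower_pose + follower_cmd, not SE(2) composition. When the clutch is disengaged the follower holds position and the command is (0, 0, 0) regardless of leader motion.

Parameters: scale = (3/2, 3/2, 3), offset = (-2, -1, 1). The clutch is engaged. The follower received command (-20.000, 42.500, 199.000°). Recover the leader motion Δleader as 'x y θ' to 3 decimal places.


axis x: (-20.000 − -2) / (3/2) = -12.000
axis y: (42.500 − -1) / (3/2) = 29.000
axis θ: (199.000 − 1) / (3) = 66.000

-12.000 29.000 66.000


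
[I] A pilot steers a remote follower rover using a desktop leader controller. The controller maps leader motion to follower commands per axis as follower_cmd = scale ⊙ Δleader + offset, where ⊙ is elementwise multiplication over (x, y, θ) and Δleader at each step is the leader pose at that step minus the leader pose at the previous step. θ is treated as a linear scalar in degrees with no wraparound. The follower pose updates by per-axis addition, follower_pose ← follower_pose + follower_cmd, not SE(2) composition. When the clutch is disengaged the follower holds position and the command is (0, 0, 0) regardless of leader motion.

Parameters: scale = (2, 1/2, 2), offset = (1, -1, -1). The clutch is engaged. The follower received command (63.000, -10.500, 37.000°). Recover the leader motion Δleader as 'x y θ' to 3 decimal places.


axis x: (63.000 − 1) / (2) = 31.000
axis y: (-10.500 − -1) / (1/2) = -19.000
axis θ: (37.000 − -1) / (2) = 19.000

31.000 -19.000 19.000


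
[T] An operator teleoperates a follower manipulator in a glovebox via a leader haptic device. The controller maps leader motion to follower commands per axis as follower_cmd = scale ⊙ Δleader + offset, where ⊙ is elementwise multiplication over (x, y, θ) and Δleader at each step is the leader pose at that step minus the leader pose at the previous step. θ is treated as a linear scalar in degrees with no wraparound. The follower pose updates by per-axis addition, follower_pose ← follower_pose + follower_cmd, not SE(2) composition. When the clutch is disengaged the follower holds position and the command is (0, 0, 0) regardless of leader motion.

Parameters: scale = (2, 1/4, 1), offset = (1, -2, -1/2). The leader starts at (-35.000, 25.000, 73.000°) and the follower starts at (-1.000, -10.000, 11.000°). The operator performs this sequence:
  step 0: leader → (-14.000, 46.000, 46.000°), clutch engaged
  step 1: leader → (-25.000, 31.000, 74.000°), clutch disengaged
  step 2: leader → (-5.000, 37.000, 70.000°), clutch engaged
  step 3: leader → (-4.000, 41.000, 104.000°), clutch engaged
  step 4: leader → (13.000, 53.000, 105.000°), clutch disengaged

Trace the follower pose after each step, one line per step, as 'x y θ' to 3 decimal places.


42.000 -6.750 -16.500
42.000 -6.750 -16.500
83.000 -7.250 -21.000
86.000 -8.250 12.500
86.000 -8.250 12.500

step 0: Δleader=(21.000, 21.000, -27.000°), engaged; cmd=(43.000, 3.250, -27.500°) → follower=(42.000, -6.750, -16.500°)
step 1: Δleader=(-11.000, -15.000, 28.000°), disengaged; cmd=(0,0,0) → follower holds at (42.000, -6.750, -16.500°)
step 2: Δleader=(20.000, 6.000, -4.000°), engaged; cmd=(41.000, -0.500, -4.500°) → follower=(83.000, -7.250, -21.000°)
step 3: Δleader=(1.000, 4.000, 34.000°), engaged; cmd=(3.000, -1.000, 33.500°) → follower=(86.000, -8.250, 12.500°)
step 4: Δleader=(17.000, 12.000, 1.000°), disengaged; cmd=(0,0,0) → follower holds at (86.000, -8.250, 12.500°)


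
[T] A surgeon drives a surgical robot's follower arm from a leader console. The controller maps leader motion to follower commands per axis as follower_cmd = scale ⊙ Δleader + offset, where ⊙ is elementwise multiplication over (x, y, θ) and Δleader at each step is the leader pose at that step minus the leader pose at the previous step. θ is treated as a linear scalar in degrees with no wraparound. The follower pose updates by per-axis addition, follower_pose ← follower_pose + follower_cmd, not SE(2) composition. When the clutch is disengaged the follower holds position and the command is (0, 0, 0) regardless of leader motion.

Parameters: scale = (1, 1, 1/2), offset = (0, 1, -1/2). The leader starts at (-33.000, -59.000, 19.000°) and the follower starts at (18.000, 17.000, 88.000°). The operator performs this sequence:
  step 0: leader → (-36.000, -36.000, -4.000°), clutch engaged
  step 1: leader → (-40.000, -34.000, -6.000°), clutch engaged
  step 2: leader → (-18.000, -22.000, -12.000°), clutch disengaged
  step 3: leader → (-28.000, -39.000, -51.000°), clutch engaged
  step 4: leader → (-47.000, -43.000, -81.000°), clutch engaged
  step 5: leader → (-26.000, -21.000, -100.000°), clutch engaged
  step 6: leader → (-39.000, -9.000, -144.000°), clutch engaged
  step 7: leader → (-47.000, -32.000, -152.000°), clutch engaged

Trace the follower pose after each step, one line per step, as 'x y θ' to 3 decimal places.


step 0: Δleader=(-3.000, 23.000, -23.000°), engaged; cmd=(-3.000, 24.000, -12.000°) → follower=(15.000, 41.000, 76.000°)
step 1: Δleader=(-4.000, 2.000, -2.000°), engaged; cmd=(-4.000, 3.000, -1.500°) → follower=(11.000, 44.000, 74.500°)
step 2: Δleader=(22.000, 12.000, -6.000°), disengaged; cmd=(0,0,0) → follower holds at (11.000, 44.000, 74.500°)
step 3: Δleader=(-10.000, -17.000, -39.000°), engaged; cmd=(-10.000, -16.000, -20.000°) → follower=(1.000, 28.000, 54.500°)
step 4: Δleader=(-19.000, -4.000, -30.000°), engaged; cmd=(-19.000, -3.000, -15.500°) → follower=(-18.000, 25.000, 39.000°)
step 5: Δleader=(21.000, 22.000, -19.000°), engaged; cmd=(21.000, 23.000, -10.000°) → follower=(3.000, 48.000, 29.000°)
step 6: Δleader=(-13.000, 12.000, -44.000°), engaged; cmd=(-13.000, 13.000, -22.500°) → follower=(-10.000, 61.000, 6.500°)
step 7: Δleader=(-8.000, -23.000, -8.000°), engaged; cmd=(-8.000, -22.000, -4.500°) → follower=(-18.000, 39.000, 2.000°)

15.000 41.000 76.000
11.000 44.000 74.500
11.000 44.000 74.500
1.000 28.000 54.500
-18.000 25.000 39.000
3.000 48.000 29.000
-10.000 61.000 6.500
-18.000 39.000 2.000


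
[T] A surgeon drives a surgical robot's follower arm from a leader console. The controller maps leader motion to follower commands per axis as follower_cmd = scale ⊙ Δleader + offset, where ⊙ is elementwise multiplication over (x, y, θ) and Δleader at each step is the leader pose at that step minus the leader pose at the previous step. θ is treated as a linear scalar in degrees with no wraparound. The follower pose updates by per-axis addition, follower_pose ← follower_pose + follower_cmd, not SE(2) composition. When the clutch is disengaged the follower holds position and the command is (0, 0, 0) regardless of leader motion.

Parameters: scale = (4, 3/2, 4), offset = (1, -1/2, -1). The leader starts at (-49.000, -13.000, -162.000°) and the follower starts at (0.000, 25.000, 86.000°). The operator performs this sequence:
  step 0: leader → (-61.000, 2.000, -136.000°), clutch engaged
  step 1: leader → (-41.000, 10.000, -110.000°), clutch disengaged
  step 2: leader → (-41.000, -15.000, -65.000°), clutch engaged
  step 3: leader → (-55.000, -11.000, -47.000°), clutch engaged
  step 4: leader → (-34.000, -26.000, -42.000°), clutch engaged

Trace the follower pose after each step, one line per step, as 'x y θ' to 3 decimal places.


step 0: Δleader=(-12.000, 15.000, 26.000°), engaged; cmd=(-47.000, 22.000, 103.000°) → follower=(-47.000, 47.000, 189.000°)
step 1: Δleader=(20.000, 8.000, 26.000°), disengaged; cmd=(0,0,0) → follower holds at (-47.000, 47.000, 189.000°)
step 2: Δleader=(0.000, -25.000, 45.000°), engaged; cmd=(1.000, -38.000, 179.000°) → follower=(-46.000, 9.000, 368.000°)
step 3: Δleader=(-14.000, 4.000, 18.000°), engaged; cmd=(-55.000, 5.500, 71.000°) → follower=(-101.000, 14.500, 439.000°)
step 4: Δleader=(21.000, -15.000, 5.000°), engaged; cmd=(85.000, -23.000, 19.000°) → follower=(-16.000, -8.500, 458.000°)

-47.000 47.000 189.000
-47.000 47.000 189.000
-46.000 9.000 368.000
-101.000 14.500 439.000
-16.000 -8.500 458.000


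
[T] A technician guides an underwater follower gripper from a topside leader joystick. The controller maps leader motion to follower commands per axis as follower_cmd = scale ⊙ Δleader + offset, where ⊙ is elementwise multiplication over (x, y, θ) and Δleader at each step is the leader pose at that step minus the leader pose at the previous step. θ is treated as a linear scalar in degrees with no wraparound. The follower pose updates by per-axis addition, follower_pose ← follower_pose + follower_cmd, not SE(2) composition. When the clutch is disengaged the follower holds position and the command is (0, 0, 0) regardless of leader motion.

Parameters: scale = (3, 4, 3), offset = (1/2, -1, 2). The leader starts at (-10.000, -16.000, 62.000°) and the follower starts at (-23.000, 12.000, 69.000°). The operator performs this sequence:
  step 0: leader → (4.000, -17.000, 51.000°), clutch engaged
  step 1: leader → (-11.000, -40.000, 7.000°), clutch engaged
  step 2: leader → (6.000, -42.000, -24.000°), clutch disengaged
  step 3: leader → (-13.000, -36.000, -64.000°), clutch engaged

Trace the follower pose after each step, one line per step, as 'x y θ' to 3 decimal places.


19.500 7.000 38.000
-25.000 -86.000 -92.000
-25.000 -86.000 -92.000
-81.500 -63.000 -210.000

step 0: Δleader=(14.000, -1.000, -11.000°), engaged; cmd=(42.500, -5.000, -31.000°) → follower=(19.500, 7.000, 38.000°)
step 1: Δleader=(-15.000, -23.000, -44.000°), engaged; cmd=(-44.500, -93.000, -130.000°) → follower=(-25.000, -86.000, -92.000°)
step 2: Δleader=(17.000, -2.000, -31.000°), disengaged; cmd=(0,0,0) → follower holds at (-25.000, -86.000, -92.000°)
step 3: Δleader=(-19.000, 6.000, -40.000°), engaged; cmd=(-56.500, 23.000, -118.000°) → follower=(-81.500, -63.000, -210.000°)


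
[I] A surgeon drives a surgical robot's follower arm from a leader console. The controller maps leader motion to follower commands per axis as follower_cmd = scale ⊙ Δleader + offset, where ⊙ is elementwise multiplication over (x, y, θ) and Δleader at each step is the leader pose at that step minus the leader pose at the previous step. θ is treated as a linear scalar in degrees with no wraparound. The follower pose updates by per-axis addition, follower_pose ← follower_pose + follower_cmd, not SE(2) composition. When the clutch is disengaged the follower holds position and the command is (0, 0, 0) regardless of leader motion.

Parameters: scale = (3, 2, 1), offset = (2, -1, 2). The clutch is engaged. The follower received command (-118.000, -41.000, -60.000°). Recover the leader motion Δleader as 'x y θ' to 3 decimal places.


-40.000 -20.000 -62.000

axis x: (-118.000 − 2) / (3) = -40.000
axis y: (-41.000 − -1) / (2) = -20.000
axis θ: (-60.000 − 2) / (1) = -62.000


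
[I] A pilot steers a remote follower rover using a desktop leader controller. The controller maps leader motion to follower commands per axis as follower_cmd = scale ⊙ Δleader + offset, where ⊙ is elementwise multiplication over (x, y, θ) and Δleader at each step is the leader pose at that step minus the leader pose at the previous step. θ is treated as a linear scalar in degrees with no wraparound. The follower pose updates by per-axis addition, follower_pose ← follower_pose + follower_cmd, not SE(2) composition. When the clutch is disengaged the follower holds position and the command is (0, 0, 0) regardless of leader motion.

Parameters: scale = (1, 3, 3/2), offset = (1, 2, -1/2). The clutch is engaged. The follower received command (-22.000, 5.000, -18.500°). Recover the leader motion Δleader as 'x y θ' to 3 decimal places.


axis x: (-22.000 − 1) / (1) = -23.000
axis y: (5.000 − 2) / (3) = 1.000
axis θ: (-18.500 − -1/2) / (3/2) = -12.000

-23.000 1.000 -12.000


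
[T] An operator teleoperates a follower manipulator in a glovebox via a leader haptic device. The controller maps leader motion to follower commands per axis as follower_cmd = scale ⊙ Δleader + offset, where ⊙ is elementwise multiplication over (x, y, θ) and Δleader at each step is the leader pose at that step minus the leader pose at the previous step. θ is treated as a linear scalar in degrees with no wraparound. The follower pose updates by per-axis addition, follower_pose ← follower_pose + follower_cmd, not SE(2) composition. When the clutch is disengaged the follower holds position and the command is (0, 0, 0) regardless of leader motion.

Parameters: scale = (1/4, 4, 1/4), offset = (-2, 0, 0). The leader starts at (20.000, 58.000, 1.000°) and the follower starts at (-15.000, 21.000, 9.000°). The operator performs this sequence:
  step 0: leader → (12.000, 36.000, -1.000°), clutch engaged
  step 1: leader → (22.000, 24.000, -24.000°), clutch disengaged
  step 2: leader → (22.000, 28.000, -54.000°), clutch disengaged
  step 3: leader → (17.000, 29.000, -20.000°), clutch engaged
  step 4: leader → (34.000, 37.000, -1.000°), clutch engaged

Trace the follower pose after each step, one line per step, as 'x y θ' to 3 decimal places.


-19.000 -67.000 8.500
-19.000 -67.000 8.500
-19.000 -67.000 8.500
-22.250 -63.000 17.000
-20.000 -31.000 21.750

step 0: Δleader=(-8.000, -22.000, -2.000°), engaged; cmd=(-4.000, -88.000, -0.500°) → follower=(-19.000, -67.000, 8.500°)
step 1: Δleader=(10.000, -12.000, -23.000°), disengaged; cmd=(0,0,0) → follower holds at (-19.000, -67.000, 8.500°)
step 2: Δleader=(0.000, 4.000, -30.000°), disengaged; cmd=(0,0,0) → follower holds at (-19.000, -67.000, 8.500°)
step 3: Δleader=(-5.000, 1.000, 34.000°), engaged; cmd=(-3.250, 4.000, 8.500°) → follower=(-22.250, -63.000, 17.000°)
step 4: Δleader=(17.000, 8.000, 19.000°), engaged; cmd=(2.250, 32.000, 4.750°) → follower=(-20.000, -31.000, 21.750°)


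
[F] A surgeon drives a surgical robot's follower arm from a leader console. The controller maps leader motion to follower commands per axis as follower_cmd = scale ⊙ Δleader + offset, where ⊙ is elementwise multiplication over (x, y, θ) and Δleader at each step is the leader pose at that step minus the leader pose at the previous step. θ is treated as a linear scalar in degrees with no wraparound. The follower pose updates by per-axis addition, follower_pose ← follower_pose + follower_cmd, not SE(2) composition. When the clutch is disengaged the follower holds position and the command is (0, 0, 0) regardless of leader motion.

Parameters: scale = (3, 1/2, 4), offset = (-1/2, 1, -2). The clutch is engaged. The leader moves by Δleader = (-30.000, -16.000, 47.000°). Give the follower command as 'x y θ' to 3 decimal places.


axis x: 3·-30.000 + -1/2 = -90.500
axis y: 1/2·-16.000 + 1 = -7.000
axis θ: 4·47.000 + -2 = 186.000

-90.500 -7.000 186.000


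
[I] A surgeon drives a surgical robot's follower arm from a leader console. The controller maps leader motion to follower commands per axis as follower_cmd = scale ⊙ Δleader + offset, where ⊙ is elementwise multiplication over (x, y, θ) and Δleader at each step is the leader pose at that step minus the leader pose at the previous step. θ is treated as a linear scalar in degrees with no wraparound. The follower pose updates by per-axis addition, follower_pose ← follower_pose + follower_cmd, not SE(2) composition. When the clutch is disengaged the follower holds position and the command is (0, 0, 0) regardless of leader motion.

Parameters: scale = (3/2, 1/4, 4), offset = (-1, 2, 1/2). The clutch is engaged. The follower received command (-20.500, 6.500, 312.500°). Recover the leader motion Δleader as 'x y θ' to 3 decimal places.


axis x: (-20.500 − -1) / (3/2) = -13.000
axis y: (6.500 − 2) / (1/4) = 18.000
axis θ: (312.500 − 1/2) / (4) = 78.000

-13.000 18.000 78.000


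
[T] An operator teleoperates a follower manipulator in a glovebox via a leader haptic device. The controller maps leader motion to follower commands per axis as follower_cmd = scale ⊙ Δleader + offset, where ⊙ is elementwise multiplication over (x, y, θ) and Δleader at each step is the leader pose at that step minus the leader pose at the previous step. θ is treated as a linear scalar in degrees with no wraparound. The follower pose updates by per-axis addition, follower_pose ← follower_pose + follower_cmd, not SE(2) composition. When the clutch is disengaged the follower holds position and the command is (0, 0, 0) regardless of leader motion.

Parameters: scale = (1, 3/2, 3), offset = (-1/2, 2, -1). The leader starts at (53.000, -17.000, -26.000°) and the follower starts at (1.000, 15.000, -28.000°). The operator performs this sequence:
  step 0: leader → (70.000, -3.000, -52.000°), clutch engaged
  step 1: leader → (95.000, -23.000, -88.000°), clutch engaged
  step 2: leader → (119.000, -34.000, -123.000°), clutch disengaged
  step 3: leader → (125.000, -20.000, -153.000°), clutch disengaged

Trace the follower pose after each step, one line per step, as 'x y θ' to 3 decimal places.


step 0: Δleader=(17.000, 14.000, -26.000°), engaged; cmd=(16.500, 23.000, -79.000°) → follower=(17.500, 38.000, -107.000°)
step 1: Δleader=(25.000, -20.000, -36.000°), engaged; cmd=(24.500, -28.000, -109.000°) → follower=(42.000, 10.000, -216.000°)
step 2: Δleader=(24.000, -11.000, -35.000°), disengaged; cmd=(0,0,0) → follower holds at (42.000, 10.000, -216.000°)
step 3: Δleader=(6.000, 14.000, -30.000°), disengaged; cmd=(0,0,0) → follower holds at (42.000, 10.000, -216.000°)

17.500 38.000 -107.000
42.000 10.000 -216.000
42.000 10.000 -216.000
42.000 10.000 -216.000


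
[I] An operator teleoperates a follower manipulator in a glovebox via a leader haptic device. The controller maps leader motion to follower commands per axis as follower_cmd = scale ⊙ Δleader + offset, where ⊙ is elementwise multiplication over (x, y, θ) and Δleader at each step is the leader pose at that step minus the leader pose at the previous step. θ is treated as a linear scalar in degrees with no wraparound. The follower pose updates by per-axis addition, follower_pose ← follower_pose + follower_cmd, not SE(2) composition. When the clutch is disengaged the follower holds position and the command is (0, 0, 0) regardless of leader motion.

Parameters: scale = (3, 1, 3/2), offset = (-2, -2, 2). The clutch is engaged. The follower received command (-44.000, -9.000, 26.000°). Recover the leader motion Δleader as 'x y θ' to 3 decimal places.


axis x: (-44.000 − -2) / (3) = -14.000
axis y: (-9.000 − -2) / (1) = -7.000
axis θ: (26.000 − 2) / (3/2) = 16.000

-14.000 -7.000 16.000


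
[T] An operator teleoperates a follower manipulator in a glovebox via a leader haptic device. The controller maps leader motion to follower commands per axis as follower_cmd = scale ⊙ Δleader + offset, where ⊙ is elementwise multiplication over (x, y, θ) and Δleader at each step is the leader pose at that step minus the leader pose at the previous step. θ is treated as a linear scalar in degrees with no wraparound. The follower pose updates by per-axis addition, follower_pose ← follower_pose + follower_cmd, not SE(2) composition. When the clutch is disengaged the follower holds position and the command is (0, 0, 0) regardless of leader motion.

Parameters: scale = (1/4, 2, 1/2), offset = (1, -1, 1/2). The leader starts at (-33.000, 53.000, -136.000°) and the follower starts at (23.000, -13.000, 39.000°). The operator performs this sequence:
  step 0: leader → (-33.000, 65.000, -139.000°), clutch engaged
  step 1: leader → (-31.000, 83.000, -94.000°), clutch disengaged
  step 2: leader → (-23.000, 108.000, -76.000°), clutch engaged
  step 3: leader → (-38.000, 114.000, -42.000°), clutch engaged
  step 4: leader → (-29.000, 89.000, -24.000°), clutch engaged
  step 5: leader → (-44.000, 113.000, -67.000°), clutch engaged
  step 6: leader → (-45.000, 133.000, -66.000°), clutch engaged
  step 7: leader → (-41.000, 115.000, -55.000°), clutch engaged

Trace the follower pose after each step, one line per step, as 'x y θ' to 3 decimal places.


step 0: Δleader=(0.000, 12.000, -3.000°), engaged; cmd=(1.000, 23.000, -1.000°) → follower=(24.000, 10.000, 38.000°)
step 1: Δleader=(2.000, 18.000, 45.000°), disengaged; cmd=(0,0,0) → follower holds at (24.000, 10.000, 38.000°)
step 2: Δleader=(8.000, 25.000, 18.000°), engaged; cmd=(3.000, 49.000, 9.500°) → follower=(27.000, 59.000, 47.500°)
step 3: Δleader=(-15.000, 6.000, 34.000°), engaged; cmd=(-2.750, 11.000, 17.500°) → follower=(24.250, 70.000, 65.000°)
step 4: Δleader=(9.000, -25.000, 18.000°), engaged; cmd=(3.250, -51.000, 9.500°) → follower=(27.500, 19.000, 74.500°)
step 5: Δleader=(-15.000, 24.000, -43.000°), engaged; cmd=(-2.750, 47.000, -21.000°) → follower=(24.750, 66.000, 53.500°)
step 6: Δleader=(-1.000, 20.000, 1.000°), engaged; cmd=(0.750, 39.000, 1.000°) → follower=(25.500, 105.000, 54.500°)
step 7: Δleader=(4.000, -18.000, 11.000°), engaged; cmd=(2.000, -37.000, 6.000°) → follower=(27.500, 68.000, 60.500°)

24.000 10.000 38.000
24.000 10.000 38.000
27.000 59.000 47.500
24.250 70.000 65.000
27.500 19.000 74.500
24.750 66.000 53.500
25.500 105.000 54.500
27.500 68.000 60.500


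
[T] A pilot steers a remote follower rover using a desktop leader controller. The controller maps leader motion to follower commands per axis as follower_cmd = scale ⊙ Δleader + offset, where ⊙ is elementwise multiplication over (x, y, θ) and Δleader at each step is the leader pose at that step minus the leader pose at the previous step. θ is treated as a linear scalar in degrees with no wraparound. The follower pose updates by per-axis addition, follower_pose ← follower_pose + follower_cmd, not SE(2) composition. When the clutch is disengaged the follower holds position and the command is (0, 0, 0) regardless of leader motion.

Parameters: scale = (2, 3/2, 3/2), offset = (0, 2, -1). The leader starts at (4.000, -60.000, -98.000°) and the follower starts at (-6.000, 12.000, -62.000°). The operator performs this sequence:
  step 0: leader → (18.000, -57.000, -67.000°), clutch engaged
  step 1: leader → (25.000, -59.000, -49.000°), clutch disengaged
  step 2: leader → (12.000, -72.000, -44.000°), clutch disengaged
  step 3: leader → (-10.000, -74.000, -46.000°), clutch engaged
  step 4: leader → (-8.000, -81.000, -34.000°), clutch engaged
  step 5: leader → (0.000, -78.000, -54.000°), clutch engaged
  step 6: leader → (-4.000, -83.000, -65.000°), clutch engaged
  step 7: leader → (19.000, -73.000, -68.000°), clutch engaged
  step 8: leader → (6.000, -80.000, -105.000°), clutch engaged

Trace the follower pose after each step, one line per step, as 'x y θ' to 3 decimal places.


step 0: Δleader=(14.000, 3.000, 31.000°), engaged; cmd=(28.000, 6.500, 45.500°) → follower=(22.000, 18.500, -16.500°)
step 1: Δleader=(7.000, -2.000, 18.000°), disengaged; cmd=(0,0,0) → follower holds at (22.000, 18.500, -16.500°)
step 2: Δleader=(-13.000, -13.000, 5.000°), disengaged; cmd=(0,0,0) → follower holds at (22.000, 18.500, -16.500°)
step 3: Δleader=(-22.000, -2.000, -2.000°), engaged; cmd=(-44.000, -1.000, -4.000°) → follower=(-22.000, 17.500, -20.500°)
step 4: Δleader=(2.000, -7.000, 12.000°), engaged; cmd=(4.000, -8.500, 17.000°) → follower=(-18.000, 9.000, -3.500°)
step 5: Δleader=(8.000, 3.000, -20.000°), engaged; cmd=(16.000, 6.500, -31.000°) → follower=(-2.000, 15.500, -34.500°)
step 6: Δleader=(-4.000, -5.000, -11.000°), engaged; cmd=(-8.000, -5.500, -17.500°) → follower=(-10.000, 10.000, -52.000°)
step 7: Δleader=(23.000, 10.000, -3.000°), engaged; cmd=(46.000, 17.000, -5.500°) → follower=(36.000, 27.000, -57.500°)
step 8: Δleader=(-13.000, -7.000, -37.000°), engaged; cmd=(-26.000, -8.500, -56.500°) → follower=(10.000, 18.500, -114.000°)

22.000 18.500 -16.500
22.000 18.500 -16.500
22.000 18.500 -16.500
-22.000 17.500 -20.500
-18.000 9.000 -3.500
-2.000 15.500 -34.500
-10.000 10.000 -52.000
36.000 27.000 -57.500
10.000 18.500 -114.000


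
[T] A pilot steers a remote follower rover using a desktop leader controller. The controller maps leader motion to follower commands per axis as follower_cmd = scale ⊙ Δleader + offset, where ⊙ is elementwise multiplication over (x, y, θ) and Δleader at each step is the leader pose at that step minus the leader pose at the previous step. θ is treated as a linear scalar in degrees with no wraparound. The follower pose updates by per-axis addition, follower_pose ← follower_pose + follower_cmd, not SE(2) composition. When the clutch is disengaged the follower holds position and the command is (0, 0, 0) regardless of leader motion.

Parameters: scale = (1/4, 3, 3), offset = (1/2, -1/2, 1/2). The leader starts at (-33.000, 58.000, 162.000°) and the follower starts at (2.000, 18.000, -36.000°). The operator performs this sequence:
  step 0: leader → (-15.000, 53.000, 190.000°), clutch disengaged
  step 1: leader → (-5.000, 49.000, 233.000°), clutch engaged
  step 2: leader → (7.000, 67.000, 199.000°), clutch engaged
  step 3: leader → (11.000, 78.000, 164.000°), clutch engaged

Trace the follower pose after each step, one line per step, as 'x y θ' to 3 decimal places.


2.000 18.000 -36.000
5.000 5.500 93.500
8.500 59.000 -8.000
10.000 91.500 -112.500

step 0: Δleader=(18.000, -5.000, 28.000°), disengaged; cmd=(0,0,0) → follower holds at (2.000, 18.000, -36.000°)
step 1: Δleader=(10.000, -4.000, 43.000°), engaged; cmd=(3.000, -12.500, 129.500°) → follower=(5.000, 5.500, 93.500°)
step 2: Δleader=(12.000, 18.000, -34.000°), engaged; cmd=(3.500, 53.500, -101.500°) → follower=(8.500, 59.000, -8.000°)
step 3: Δleader=(4.000, 11.000, -35.000°), engaged; cmd=(1.500, 32.500, -104.500°) → follower=(10.000, 91.500, -112.500°)


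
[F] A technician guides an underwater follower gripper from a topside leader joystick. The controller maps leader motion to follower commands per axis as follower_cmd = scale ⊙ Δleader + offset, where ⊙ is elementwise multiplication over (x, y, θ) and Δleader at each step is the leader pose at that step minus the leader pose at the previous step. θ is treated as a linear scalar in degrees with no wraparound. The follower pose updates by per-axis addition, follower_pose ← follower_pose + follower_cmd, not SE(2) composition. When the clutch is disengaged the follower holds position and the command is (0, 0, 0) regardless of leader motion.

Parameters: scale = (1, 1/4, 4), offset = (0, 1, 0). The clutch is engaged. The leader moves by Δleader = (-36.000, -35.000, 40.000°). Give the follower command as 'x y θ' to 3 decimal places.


-36.000 -7.750 160.000

axis x: 1·-36.000 + 0 = -36.000
axis y: 1/4·-35.000 + 1 = -7.750
axis θ: 4·40.000 + 0 = 160.000


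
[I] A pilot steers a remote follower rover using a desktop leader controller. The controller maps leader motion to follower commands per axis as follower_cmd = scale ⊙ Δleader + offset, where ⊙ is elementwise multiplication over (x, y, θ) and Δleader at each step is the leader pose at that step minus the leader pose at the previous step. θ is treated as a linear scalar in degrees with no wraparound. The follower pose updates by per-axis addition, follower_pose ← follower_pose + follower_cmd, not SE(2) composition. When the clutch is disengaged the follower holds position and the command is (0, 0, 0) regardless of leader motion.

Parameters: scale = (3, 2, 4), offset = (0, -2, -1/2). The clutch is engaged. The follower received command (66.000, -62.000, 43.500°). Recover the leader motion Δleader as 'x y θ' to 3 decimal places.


axis x: (66.000 − 0) / (3) = 22.000
axis y: (-62.000 − -2) / (2) = -30.000
axis θ: (43.500 − -1/2) / (4) = 11.000

22.000 -30.000 11.000


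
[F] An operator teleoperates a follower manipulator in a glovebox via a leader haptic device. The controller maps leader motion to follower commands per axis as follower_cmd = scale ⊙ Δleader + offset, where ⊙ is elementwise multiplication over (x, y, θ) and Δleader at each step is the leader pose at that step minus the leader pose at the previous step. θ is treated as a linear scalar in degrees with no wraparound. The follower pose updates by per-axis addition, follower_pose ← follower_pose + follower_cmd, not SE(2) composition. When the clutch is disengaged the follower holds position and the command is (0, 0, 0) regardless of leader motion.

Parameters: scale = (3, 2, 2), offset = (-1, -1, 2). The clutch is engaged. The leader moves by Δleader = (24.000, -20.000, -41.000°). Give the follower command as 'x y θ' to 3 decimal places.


axis x: 3·24.000 + -1 = 71.000
axis y: 2·-20.000 + -1 = -41.000
axis θ: 2·-41.000 + 2 = -80.000

71.000 -41.000 -80.000


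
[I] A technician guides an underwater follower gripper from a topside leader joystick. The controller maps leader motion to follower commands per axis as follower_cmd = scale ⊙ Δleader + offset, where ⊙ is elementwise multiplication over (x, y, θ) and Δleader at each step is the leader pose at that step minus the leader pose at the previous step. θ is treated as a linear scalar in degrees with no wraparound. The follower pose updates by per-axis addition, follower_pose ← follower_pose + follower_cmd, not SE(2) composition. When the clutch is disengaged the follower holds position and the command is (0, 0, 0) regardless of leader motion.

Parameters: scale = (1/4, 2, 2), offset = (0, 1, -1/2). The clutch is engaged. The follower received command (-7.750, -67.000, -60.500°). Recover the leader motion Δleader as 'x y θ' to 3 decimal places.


axis x: (-7.750 − 0) / (1/4) = -31.000
axis y: (-67.000 − 1) / (2) = -34.000
axis θ: (-60.500 − -1/2) / (2) = -30.000

-31.000 -34.000 -30.000


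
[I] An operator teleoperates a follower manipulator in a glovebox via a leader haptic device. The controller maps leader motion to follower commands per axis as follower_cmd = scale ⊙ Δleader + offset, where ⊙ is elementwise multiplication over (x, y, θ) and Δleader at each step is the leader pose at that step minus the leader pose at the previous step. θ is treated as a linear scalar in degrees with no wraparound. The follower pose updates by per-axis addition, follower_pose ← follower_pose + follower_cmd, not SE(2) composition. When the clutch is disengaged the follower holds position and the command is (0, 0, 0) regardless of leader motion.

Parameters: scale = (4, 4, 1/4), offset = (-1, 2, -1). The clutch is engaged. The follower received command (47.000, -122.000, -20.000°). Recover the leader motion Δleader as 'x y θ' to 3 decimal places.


axis x: (47.000 − -1) / (4) = 12.000
axis y: (-122.000 − 2) / (4) = -31.000
axis θ: (-20.000 − -1) / (1/4) = -76.000

12.000 -31.000 -76.000


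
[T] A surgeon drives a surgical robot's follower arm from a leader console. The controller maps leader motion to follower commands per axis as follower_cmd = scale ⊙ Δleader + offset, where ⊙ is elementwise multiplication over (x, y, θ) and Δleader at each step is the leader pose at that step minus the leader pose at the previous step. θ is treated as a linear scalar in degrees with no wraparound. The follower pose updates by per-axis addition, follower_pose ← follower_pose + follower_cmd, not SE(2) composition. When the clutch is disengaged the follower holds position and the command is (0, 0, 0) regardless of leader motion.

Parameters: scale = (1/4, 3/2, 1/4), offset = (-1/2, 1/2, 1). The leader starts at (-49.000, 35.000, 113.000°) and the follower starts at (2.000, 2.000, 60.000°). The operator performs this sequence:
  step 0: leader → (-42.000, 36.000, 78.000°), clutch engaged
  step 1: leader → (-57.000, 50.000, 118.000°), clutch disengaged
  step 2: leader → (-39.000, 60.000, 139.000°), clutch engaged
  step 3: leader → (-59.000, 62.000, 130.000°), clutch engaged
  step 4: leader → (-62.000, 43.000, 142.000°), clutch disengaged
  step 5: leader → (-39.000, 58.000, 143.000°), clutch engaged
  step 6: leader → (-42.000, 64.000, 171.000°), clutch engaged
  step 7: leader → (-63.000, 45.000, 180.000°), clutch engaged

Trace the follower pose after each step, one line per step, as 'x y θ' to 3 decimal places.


step 0: Δleader=(7.000, 1.000, -35.000°), engaged; cmd=(1.250, 2.000, -7.750°) → follower=(3.250, 4.000, 52.250°)
step 1: Δleader=(-15.000, 14.000, 40.000°), disengaged; cmd=(0,0,0) → follower holds at (3.250, 4.000, 52.250°)
step 2: Δleader=(18.000, 10.000, 21.000°), engaged; cmd=(4.000, 15.500, 6.250°) → follower=(7.250, 19.500, 58.500°)
step 3: Δleader=(-20.000, 2.000, -9.000°), engaged; cmd=(-5.500, 3.500, -1.250°) → follower=(1.750, 23.000, 57.250°)
step 4: Δleader=(-3.000, -19.000, 12.000°), disengaged; cmd=(0,0,0) → follower holds at (1.750, 23.000, 57.250°)
step 5: Δleader=(23.000, 15.000, 1.000°), engaged; cmd=(5.250, 23.000, 1.250°) → follower=(7.000, 46.000, 58.500°)
step 6: Δleader=(-3.000, 6.000, 28.000°), engaged; cmd=(-1.250, 9.500, 8.000°) → follower=(5.750, 55.500, 66.500°)
step 7: Δleader=(-21.000, -19.000, 9.000°), engaged; cmd=(-5.750, -28.000, 3.250°) → follower=(0.000, 27.500, 69.750°)

3.250 4.000 52.250
3.250 4.000 52.250
7.250 19.500 58.500
1.750 23.000 57.250
1.750 23.000 57.250
7.000 46.000 58.500
5.750 55.500 66.500
0.000 27.500 69.750
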